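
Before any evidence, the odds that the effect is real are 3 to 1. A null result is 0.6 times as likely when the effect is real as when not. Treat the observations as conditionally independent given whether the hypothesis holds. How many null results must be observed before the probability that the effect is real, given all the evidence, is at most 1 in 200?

Prior odds = 3.
Likelihood ratio per null result = 0.6.
Target odds: 0.005 ÷ 0.995 = 1/199.
Require 0.6ⁿ ≤ 1/199 ÷ 3 = 1/597.
0.6¹² = 531441/244140625 is still above 1/597 but 0.6¹³ ≈0.00130607 is at or below it, so n = 13.

13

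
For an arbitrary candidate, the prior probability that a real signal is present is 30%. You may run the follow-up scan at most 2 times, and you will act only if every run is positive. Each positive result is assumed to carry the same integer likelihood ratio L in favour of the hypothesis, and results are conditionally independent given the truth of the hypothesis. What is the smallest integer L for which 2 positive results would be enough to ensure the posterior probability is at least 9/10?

Prior odds = 0.3/0.7 = 3/7.
Target odds = 0.9/0.1 = 9.
Need L² ≥ 9 ÷ (3/7) = 21.
4² = 16 < 21 ≤ 25 = 5², so L = 5.

5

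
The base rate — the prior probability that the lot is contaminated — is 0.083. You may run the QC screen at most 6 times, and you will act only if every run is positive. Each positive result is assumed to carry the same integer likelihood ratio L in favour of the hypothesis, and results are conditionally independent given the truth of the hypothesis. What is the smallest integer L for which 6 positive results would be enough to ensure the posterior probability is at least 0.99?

4

Prior odds = 0.083/0.917 = 83/917.
Target odds = 0.99/0.01 = 99.
Need L⁶ ≥ 99 ÷ (83/917) = 90783/83.
3⁶ = 729 < 90783/83 ≤ 4096 = 4⁶, so L = 4.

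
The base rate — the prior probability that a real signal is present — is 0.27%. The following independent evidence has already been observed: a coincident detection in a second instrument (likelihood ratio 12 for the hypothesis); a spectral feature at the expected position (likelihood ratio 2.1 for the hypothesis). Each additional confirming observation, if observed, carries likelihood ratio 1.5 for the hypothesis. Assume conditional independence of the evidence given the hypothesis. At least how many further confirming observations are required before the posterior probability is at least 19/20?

14

Prior odds = 0.0027/0.9973 = 27/9973.
Combined Bayes factor of the evidence already in hand = 12 × 2.1 = 25.2.
Odds after that evidence = (27/9973) × 25.2 = 3402/49865.
Target odds = 0.95/0.05 = 19.
Need 1.5ⁿ ≥ 19 ÷ (3402/49865) = 947435/3402.
1.5¹³ = 1594323/8192 falls short of 947435/3402 but 1.5¹⁴ = 4782969/16384 reaches it, so n = 14.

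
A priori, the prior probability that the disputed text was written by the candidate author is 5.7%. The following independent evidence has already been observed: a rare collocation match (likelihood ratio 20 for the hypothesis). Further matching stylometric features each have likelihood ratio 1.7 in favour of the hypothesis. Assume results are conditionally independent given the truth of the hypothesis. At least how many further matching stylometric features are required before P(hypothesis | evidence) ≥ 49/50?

Prior odds = 0.057/0.943 = 57/943.
Bayes factor of the evidence already in hand = 20.
Odds after that evidence = (57/943) × 20 = 1140/943.
Target odds = 0.98/0.02 = 49.
Need 1.7ⁿ ≥ 49 ÷ (1140/943) = 46207/1140.
1.7⁶ = 24137569/1000000 falls short of 46207/1140 but 1.7⁷ = 410338673/10000000 reaches it, so n = 7.

7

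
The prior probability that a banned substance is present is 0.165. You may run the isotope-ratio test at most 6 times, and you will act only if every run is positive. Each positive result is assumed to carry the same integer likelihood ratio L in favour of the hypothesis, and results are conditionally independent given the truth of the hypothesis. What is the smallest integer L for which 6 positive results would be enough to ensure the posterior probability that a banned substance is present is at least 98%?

3

Prior odds = 0.165/0.835 = 33/167.
Target odds = 0.98/0.02 = 49.
Need L⁶ ≥ 49 ÷ (33/167) = 8183/33.
2⁶ = 64 < 8183/33 ≤ 729 = 3⁶, so L = 3.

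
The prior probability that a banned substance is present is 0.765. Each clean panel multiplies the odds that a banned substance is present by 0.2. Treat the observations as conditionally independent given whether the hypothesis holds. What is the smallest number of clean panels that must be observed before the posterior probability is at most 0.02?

Prior odds = 0.765/0.235 = 153/47.
Likelihood ratio per clean panel = 0.2.
Target odds: 0.02 ÷ 0.98 = 1/49.
Require 0.2ⁿ ≤ 1/49 ÷ (153/47) = 47/7497.
0.2³ = 0.008 is still above 47/7497 but 0.2⁴ = 0.0016 is at or below it, so n = 4.

4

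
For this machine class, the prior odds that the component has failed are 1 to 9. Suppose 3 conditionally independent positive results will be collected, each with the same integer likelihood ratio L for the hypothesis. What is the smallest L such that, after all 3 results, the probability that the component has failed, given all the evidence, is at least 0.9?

5

Prior odds = 1/9.
Target odds = 0.9/0.1 = 9.
Need L³ ≥ 9 ÷ (1/9) = 81.
4³ = 64 < 81 ≤ 125 = 5³, so L = 5.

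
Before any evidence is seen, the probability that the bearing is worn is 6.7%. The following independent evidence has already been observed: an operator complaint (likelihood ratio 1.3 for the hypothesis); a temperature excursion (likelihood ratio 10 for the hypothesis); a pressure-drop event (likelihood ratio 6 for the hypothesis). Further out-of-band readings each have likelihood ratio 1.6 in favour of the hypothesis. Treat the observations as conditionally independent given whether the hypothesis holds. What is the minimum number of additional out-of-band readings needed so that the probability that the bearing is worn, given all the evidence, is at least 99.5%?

8

Prior odds = 0.067/0.933 = 67/933.
Combined Bayes factor of the evidence already in hand = 1.3 × 10 × 6 = 78.
Odds after that evidence = (67/933) × 78 = 1742/311.
Target odds = 0.995/0.005 = 199.
Need 1.6ⁿ ≥ 199 ÷ (1742/311) = 61889/1742.
1.6⁷ = 2097152/78125 falls short of 61889/1742 but 1.6⁸ = 16777216/390625 reaches it, so n = 8.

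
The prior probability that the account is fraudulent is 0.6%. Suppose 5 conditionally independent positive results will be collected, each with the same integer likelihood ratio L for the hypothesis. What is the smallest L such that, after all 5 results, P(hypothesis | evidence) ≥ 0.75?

Prior odds = 0.006/0.994 = 3/497.
Target odds = 0.75/0.25 = 3.
Need L⁵ ≥ 3 ÷ (3/497) = 497.
3⁵ = 243 < 497 ≤ 1024 = 4⁵, so L = 4.

4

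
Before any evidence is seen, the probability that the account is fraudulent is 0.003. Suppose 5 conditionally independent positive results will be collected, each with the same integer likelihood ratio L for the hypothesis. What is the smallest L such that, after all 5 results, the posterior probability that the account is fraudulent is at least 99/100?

Prior odds = 0.003/0.997 = 3/997.
Target odds = 0.99/0.01 = 99.
Need L⁵ ≥ 99 ÷ (3/997) = 32901.
8⁵ = 32768 < 32901 ≤ 59049 = 9⁵, so L = 9.

9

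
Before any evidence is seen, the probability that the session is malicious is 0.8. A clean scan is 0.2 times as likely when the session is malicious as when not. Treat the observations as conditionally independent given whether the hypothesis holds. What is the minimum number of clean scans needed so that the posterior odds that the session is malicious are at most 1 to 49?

4

Prior odds = 0.8/0.2 = 4.
Likelihood ratio per clean scan = 0.2.
Target odds = 1/49.
Need 4 × 0.2ⁿ ≤ 1/49, i.e. 0.2ⁿ ≤ 1/196.
0.2³ = 0.008 is still above 1/196 but 0.2⁴ = 0.0016 is at or below it, so n = 4.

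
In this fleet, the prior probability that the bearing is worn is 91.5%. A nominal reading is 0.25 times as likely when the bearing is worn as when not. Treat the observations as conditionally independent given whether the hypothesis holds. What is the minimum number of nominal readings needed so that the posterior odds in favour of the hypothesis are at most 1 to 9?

4

Prior odds = 0.915/0.085 = 183/17.
Likelihood ratio per nominal reading = 0.25.
Target odds = 1/9.
Require 0.25ⁿ ≤ 1/9 ÷ (183/17) = 17/1647.
0.25³ = 0.015625 is still above 17/1647 but 0.25⁴ = 0.00390625 is at or below it, so n = 4.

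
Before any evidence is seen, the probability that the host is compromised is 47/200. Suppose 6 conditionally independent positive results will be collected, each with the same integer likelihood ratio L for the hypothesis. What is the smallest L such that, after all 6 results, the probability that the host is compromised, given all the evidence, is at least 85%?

2

Prior odds = 0.235/0.765 = 47/153.
Target odds = 0.85/0.15 = 17/3.
Need L⁶ ≥ 17/3 ÷ (47/153) = 867/47.
1⁶ = 1 < 867/47 ≤ 64 = 2⁶, so L = 2.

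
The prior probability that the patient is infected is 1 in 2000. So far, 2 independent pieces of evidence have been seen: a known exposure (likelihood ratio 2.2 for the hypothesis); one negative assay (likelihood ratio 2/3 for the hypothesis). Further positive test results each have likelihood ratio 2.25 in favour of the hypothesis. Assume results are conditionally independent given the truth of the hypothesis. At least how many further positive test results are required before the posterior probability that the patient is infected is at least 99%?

Prior odds = 0.0005/0.9995 = 1/1999.
Combined Bayes factor of the evidence already in hand = 2.2 × (2/3) = 22/15.
Odds after that evidence = (1/1999) × 22/15 = 22/29985.
Target odds = 0.99/0.01 = 99.
Need 2.25ⁿ ≥ 99 ÷ (22/29985) = 134932.5.
2.25¹⁴ ≈85222.7 falls short of 134932.5 but 2.25¹⁵ ≈191751 reaches it, so n = 15.

15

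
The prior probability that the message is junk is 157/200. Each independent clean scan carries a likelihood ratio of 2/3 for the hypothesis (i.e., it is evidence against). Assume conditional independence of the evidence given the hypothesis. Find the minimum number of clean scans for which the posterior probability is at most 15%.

8

Prior odds = 0.785/0.215 = 157/43.
Likelihood ratio per clean scan = 2/3.
Target odds: 0.15 ÷ 0.85 = 3/17.
Require (2/3)ⁿ ≤ 3/17 ÷ (157/43) = 129/2669.
(2/3)⁷ = 128/2187 is still above 129/2669 but (2/3)⁸ = 256/6561 is at or below it, so n = 8.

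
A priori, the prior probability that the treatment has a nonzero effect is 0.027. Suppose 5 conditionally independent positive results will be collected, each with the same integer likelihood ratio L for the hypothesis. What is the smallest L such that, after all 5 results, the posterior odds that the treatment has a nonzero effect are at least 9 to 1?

Prior odds = 0.027/0.973 = 27/973.
Target odds = 9.
Need L⁵ ≥ 9 ÷ (27/973) = 973/3.
3⁵ = 243 < 973/3 ≤ 1024 = 4⁵, so L = 4.

4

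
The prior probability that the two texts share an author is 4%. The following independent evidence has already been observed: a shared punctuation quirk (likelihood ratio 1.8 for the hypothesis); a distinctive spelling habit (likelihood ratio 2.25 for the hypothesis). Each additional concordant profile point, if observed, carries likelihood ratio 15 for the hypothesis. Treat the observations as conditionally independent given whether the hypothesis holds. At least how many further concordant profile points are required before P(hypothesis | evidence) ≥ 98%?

Prior odds = 0.04/0.96 = 1/24.
Combined Bayes factor of the evidence already in hand = 1.8 × 2.25 = 4.05.
Odds after that evidence = (1/24) × 4.05 = 0.16875.
Target odds = 0.98/0.02 = 49.
Need 15ⁿ ≥ 49 ÷ 0.16875 = 7840/27.
15² = 225 falls short of 7840/27 but 15³ = 3375 reaches it, so n = 3.

3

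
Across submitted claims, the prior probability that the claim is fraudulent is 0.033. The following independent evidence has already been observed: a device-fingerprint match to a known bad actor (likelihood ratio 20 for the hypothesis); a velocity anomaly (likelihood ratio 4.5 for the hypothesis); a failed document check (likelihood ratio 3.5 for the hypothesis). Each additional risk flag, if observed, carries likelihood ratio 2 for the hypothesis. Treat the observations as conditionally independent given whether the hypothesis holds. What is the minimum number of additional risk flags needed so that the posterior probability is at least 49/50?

3

Prior odds = 0.033/0.967 = 33/967.
Combined Bayes factor of the evidence already in hand = 20 × 4.5 × 3.5 = 315.
Odds after that evidence = (33/967) × 315 = 10395/967.
Target odds = 0.98/0.02 = 49.
Need 2ⁿ ≥ 49 ÷ (10395/967) = 6769/1485.
2² = 4 falls short of 6769/1485 but 2³ = 8 reaches it, so n = 3.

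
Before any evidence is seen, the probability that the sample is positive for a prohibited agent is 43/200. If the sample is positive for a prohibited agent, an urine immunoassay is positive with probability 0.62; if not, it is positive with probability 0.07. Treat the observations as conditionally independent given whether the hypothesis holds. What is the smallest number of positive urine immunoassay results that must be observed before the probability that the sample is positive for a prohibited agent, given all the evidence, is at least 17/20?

Prior odds: 0.215 ÷ 0.785 = 43/157.
Likelihood ratio of a positive = 0.62/0.07 = 62/7.
Target odds: 0.85 ÷ 0.15 = 17/3.
Require (62/7)ⁿ ≥ 17/3 ÷ (43/157) = 2669/129.
(62/7)¹ = 62/7 falls short of 2669/129 but (62/7)² = 3844/49 reaches it, so n = 2.

2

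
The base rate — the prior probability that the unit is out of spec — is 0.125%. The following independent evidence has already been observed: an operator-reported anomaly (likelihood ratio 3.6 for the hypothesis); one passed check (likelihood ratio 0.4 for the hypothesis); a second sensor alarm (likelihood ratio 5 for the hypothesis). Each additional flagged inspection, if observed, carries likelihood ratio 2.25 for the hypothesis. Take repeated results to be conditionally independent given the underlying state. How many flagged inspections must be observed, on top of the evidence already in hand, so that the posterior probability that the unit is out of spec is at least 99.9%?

Prior odds = 0.00125/0.99875 = 1/799.
Combined Bayes factor of the evidence already in hand = 3.6 × 0.4 × 5 = 7.2.
Odds after that evidence = (1/799) × 7.2 = 36/3995.
Target odds = 0.999/0.001 = 999.
Need 2.25ⁿ ≥ 999 ÷ (36/3995) = 110861.25.
2.25¹⁴ ≈85222.7 falls short of 110861.25 but 2.25¹⁵ ≈191751 reaches it, so n = 15.

15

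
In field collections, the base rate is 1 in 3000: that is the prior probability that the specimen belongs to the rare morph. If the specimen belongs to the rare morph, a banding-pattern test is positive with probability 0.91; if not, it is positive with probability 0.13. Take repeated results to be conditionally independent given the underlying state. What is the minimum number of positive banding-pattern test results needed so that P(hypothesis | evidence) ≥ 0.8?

5

Prior odds = (1/3000)/(2999/3000) = 1/2999.
Likelihood ratio of a positive = 0.91/0.13 = 7.
Target odds: 0.8 ÷ 0.2 = 4.
Require 7ⁿ ≥ 4 ÷ (1/2999) = 11996.
7⁴ = 2401 falls short of 11996 but 7⁵ = 16807 reaches it, so n = 5.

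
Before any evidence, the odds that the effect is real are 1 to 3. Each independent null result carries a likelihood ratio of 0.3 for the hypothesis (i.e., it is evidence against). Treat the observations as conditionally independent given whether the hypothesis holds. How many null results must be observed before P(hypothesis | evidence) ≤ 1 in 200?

Prior odds = 1/3.
Likelihood ratio per null result = 0.3.
Target odds: 0.005 ÷ 0.995 = 1/199.
Need (1/3) × 0.3ⁿ ≤ 1/199, i.e. 0.3ⁿ ≤ 3/199.
0.3³ = 0.027 is still above 3/199 but 0.3⁴ = 0.0081 is at or below it, so n = 4.

4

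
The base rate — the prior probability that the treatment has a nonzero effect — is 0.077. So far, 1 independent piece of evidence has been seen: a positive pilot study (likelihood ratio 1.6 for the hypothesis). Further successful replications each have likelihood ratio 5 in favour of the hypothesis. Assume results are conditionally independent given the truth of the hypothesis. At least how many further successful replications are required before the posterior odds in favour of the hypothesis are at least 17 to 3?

3

Prior odds = 0.077/0.923 = 77/923.
Bayes factor of the evidence already in hand = 1.6.
Odds after that evidence = (77/923) × 1.6 = 616/4615.
Target odds = 17/3.
Need 5ⁿ ≥ 17/3 ÷ (616/4615) = 78455/1848.
5² = 25 falls short of 78455/1848 but 5³ = 125 reaches it, so n = 3.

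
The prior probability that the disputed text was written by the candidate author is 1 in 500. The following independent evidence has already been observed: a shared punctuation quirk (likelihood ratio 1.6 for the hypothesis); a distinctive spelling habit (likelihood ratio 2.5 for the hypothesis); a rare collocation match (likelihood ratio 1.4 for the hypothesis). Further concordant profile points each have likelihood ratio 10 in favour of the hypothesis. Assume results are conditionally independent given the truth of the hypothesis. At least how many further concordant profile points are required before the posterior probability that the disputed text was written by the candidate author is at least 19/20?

4

Prior odds = 0.002/0.998 = 1/499.
Combined Bayes factor of the evidence already in hand = 1.6 × 2.5 × 1.4 = 5.6.
Odds after that evidence = (1/499) × 5.6 = 28/2495.
Target odds = 0.95/0.05 = 19.
Need 10ⁿ ≥ 19 ÷ (28/2495) = 47405/28.
10³ = 1000 falls short of 47405/28 but 10⁴ = 10000 reaches it, so n = 4.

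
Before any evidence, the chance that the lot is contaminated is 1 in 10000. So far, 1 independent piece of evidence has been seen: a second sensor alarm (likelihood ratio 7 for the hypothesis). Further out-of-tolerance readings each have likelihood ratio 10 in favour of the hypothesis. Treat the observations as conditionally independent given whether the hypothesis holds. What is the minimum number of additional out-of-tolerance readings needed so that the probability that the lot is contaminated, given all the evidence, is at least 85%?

4

Prior odds = 0.0001/0.9999 = 1/9999.
Bayes factor of the evidence already in hand = 7.
Odds after that evidence = (1/9999) × 7 = 7/9999.
Target odds = 0.85/0.15 = 17/3.
Need 10ⁿ ≥ 17/3 ÷ (7/9999) = 56661/7.
10³ = 1000 falls short of 56661/7 but 10⁴ = 10000 reaches it, so n = 4.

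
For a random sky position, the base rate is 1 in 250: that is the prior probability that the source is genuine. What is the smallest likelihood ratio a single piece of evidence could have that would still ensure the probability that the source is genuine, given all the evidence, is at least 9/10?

2241

Prior odds = 0.004/0.996 = 1/249.
Target odds = 0.9/0.1 = 9.
Required Bayes factor = 9 ÷ (1/249) = 2241.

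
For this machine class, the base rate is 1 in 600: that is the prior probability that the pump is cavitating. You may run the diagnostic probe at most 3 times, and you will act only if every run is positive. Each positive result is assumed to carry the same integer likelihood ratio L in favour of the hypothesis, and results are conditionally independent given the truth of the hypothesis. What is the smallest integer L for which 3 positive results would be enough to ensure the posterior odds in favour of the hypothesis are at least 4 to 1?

14

Prior odds = (1/600)/(599/600) = 1/599.
Target odds = 4.
Need L³ ≥ 4 ÷ (1/599) = 2396.
13³ = 2197 < 2396 ≤ 2744 = 14³, so L = 14.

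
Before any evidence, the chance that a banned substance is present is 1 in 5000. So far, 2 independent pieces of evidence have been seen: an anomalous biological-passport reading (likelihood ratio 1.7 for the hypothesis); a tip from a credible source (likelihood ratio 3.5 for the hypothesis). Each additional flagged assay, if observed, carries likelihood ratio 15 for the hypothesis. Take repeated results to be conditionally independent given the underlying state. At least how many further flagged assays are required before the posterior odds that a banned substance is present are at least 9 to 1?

Prior odds = 0.0002/0.9998 = 1/4999.
Combined Bayes factor of the evidence already in hand = 1.7 × 3.5 = 5.95.
Odds after that evidence = (1/4999) × 5.95 = 119/99980.
Target odds = 9.
Need 15ⁿ ≥ 9 ÷ (119/99980) = 899820/119.
15³ = 3375 falls short of 899820/119 but 15⁴ = 50625 reaches it, so n = 4.

4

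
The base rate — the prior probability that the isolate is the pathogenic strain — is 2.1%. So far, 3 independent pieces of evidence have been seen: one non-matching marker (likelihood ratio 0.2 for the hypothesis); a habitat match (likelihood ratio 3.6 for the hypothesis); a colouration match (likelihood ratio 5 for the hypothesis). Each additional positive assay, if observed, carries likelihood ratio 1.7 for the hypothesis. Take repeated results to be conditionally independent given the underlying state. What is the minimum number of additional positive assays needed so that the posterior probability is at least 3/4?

7

Prior odds = 0.021/0.979 = 21/979.
Combined Bayes factor of the evidence already in hand = 0.2 × 3.6 × 5 = 3.6.
Odds after that evidence = (21/979) × 3.6 = 378/4895.
Target odds = 0.75/0.25 = 3.
Need 1.7ⁿ ≥ 3 ÷ (378/4895) = 4895/126.
1.7⁶ = 24137569/1000000 falls short of 4895/126 but 1.7⁷ = 410338673/10000000 reaches it, so n = 7.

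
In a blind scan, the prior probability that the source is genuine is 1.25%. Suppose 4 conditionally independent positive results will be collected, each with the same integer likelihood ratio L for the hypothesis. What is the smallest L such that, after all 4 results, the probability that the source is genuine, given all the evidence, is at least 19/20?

7

Prior odds = 0.0125/0.9875 = 1/79.
Target odds = 0.95/0.05 = 19.
Need L⁴ ≥ 19 ÷ (1/79) = 1501.
6⁴ = 1296 < 1501 ≤ 2401 = 7⁴, so L = 7.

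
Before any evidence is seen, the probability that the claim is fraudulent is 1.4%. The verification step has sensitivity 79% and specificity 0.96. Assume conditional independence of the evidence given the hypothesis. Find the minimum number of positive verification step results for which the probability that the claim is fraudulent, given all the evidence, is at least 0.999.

4

Prior odds: 0.014 ÷ 0.986 = 7/493.
False-positive rate = 1 − 0.96 = 0.04; likelihood ratio of a positive = 0.79/0.04 = 19.75.
Target posterior odds = 0.999/0.001 = 999.
Need (7/493) × 19.75ⁿ ≥ 999, i.e. 19.75ⁿ ≥ 492507/7.
19.75³ = 7703.734375 falls short of 492507/7 but 19.75⁴ = 38950081/256 reaches it, so n = 4.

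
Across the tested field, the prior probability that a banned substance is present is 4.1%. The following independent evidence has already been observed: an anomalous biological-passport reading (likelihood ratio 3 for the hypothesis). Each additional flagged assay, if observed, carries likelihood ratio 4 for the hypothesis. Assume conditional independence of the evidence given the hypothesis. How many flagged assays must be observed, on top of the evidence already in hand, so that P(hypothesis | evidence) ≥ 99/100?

5

Prior odds = 0.041/0.959 = 41/959.
Bayes factor of the evidence already in hand = 3.
Odds after that evidence = (41/959) × 3 = 123/959.
Target odds = 0.99/0.01 = 99.
Need 4ⁿ ≥ 99 ÷ (123/959) = 31647/41.
4⁴ = 256 falls short of 31647/41 but 4⁵ = 1024 reaches it, so n = 5.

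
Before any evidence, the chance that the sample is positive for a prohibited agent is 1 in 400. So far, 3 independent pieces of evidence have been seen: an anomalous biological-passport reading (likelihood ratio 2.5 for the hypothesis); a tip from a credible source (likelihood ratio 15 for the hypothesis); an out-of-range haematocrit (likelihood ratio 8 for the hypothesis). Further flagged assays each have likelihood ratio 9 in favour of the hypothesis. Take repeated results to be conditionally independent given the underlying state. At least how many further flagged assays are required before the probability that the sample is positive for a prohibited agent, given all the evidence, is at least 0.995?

3

Prior odds = 0.0025/0.9975 = 1/399.
Combined Bayes factor of the evidence already in hand = 2.5 × 15 × 8 = 300.
Odds after that evidence = (1/399) × 300 = 100/133.
Target odds = 0.995/0.005 = 199.
Need 9ⁿ ≥ 199 ÷ (100/133) = 264.67.
9² = 81 falls short of 264.67 but 9³ = 729 reaches it, so n = 3.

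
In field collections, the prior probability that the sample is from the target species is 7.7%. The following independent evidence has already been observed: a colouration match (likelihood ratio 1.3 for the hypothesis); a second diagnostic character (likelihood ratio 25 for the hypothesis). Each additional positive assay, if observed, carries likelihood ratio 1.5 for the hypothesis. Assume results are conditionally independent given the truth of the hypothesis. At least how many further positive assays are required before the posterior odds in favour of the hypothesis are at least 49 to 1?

Prior odds = 0.077/0.923 = 77/923.
Combined Bayes factor of the evidence already in hand = 1.3 × 25 = 32.5.
Odds after that evidence = (77/923) × 32.5 = 385/142.
Target odds = 49.
Need 1.5ⁿ ≥ 49 ÷ (385/142) = 994/55.
1.5⁷ = 17.0859375 falls short of 994/55 but 1.5⁸ = 25.62890625 reaches it, so n = 8.

8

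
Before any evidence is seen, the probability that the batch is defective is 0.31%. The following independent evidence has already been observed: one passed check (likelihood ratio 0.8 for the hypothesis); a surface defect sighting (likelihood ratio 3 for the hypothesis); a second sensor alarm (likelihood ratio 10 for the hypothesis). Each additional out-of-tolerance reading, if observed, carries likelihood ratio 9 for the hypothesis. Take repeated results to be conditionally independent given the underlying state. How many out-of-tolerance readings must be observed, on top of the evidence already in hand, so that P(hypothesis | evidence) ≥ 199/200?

Prior odds = 0.0031/0.9969 = 31/9969.
Combined Bayes factor of the evidence already in hand = 0.8 × 3 × 10 = 24.
Odds after that evidence = (31/9969) × 24 = 248/3323.
Target odds = 0.995/0.005 = 199.
Need 9ⁿ ≥ 199 ÷ (248/3323) = 661277/248.
9³ = 729 falls short of 661277/248 but 9⁴ = 6561 reaches it, so n = 4.

4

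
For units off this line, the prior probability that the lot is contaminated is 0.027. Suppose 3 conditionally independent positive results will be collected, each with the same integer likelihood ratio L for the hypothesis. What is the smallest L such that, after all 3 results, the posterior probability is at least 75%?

5

Prior odds = 0.027/0.973 = 27/973.
Target odds = 0.75/0.25 = 3.
Need L³ ≥ 3 ÷ (27/973) = 973/9.
4³ = 64 < 973/9 ≤ 125 = 5³, so L = 5.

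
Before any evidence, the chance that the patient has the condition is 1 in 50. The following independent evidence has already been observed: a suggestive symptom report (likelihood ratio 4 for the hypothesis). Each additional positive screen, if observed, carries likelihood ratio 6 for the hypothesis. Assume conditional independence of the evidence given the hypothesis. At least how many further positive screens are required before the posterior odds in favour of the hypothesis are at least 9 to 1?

Prior odds = 0.02/0.98 = 1/49.
Bayes factor of the evidence already in hand = 4.
Odds after that evidence = (1/49) × 4 = 4/49.
Target odds = 9.
Need 6ⁿ ≥ 9 ÷ (4/49) = 110.25.
6² = 36 falls short of 110.25 but 6³ = 216 reaches it, so n = 3.

3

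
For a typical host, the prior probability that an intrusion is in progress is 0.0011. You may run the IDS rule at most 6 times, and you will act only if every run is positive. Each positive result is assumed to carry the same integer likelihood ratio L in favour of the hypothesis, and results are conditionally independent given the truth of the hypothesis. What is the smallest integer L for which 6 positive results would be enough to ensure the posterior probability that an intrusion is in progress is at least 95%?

6

Prior odds = 0.0011/0.9989 = 11/9989.
Target odds = 0.95/0.05 = 19.
Need L⁶ ≥ 19 ÷ (11/9989) = 189791/11.
5⁶ = 15625 < 189791/11 ≤ 46656 = 6⁶, so L = 6.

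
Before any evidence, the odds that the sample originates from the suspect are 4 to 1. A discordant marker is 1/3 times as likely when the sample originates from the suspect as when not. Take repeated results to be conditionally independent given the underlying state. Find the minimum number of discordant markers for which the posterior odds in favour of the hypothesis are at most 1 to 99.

Prior odds = 4.
Likelihood ratio per discordant marker = 1/3.
Target odds = 1/99.
Need 4 × (1/3)ⁿ ≤ 1/99, i.e. (1/3)ⁿ ≤ 1/396.
(1/3)⁵ = 1/243 is still above 1/396 but (1/3)⁶ = 1/729 is at or below it, so n = 6.

6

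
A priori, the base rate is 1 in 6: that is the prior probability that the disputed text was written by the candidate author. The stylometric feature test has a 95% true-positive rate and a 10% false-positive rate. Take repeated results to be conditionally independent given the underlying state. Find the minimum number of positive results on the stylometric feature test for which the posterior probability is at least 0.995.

4

Prior odds = (1/6)/(5/6) = 0.2.
Likelihood ratio of a positive result = 0.95/0.1 = 9.5.
Target posterior odds = 0.995/0.005 = 199.
Require 9.5ⁿ ≥ 199 ÷ 0.2 = 995.
9.5³ = 857.375 falls short of 995 but 9.5⁴ = 8145.0625 reaches it, so n = 4.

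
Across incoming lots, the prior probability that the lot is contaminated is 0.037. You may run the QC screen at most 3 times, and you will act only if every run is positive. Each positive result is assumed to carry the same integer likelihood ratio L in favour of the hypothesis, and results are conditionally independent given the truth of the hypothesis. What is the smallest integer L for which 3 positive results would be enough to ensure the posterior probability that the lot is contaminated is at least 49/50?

11

Prior odds = 0.037/0.963 = 37/963.
Target odds = 0.98/0.02 = 49.
Need L³ ≥ 49 ÷ (37/963) = 47187/37.
10³ = 1000 < 47187/37 ≤ 1331 = 11³, so L = 11.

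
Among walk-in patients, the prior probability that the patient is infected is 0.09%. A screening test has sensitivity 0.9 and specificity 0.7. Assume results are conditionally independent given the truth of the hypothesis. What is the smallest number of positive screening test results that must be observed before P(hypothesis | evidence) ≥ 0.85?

8

Prior odds = 0.0009/0.9991 = 9/9991.
False-positive rate = 1 − 0.7 = 0.3; likelihood ratio of a positive = 0.9/0.3 = 3.
Target posterior odds = 0.85/0.15 = 17/3.
Require 3ⁿ ≥ 17/3 ÷ (9/9991) = 169847/27.
3⁷ = 2187 falls short of 169847/27 but 3⁸ = 6561 reaches it, so n = 8.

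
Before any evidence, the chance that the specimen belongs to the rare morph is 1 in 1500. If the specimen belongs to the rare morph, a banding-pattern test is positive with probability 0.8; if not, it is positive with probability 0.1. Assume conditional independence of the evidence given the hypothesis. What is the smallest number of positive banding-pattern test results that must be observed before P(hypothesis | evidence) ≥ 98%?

6

Prior odds = (1/1500)/(1499/1500) = 1/1499.
Likelihood ratio of a positive = 0.8/0.1 = 8.
Target posterior odds = 0.98/0.02 = 49.
Need (1/1499) × 8ⁿ ≥ 49, i.e. 8ⁿ ≥ 73451.
8⁵ = 32768 falls short of 73451 but 8⁶ = 262144 reaches it, so n = 6.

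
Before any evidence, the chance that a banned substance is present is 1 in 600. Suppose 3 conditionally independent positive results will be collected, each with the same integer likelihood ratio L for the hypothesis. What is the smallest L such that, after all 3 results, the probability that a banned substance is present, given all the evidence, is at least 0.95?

23

Prior odds = (1/600)/(599/600) = 1/599.
Target odds = 0.95/0.05 = 19.
Need L³ ≥ 19 ÷ (1/599) = 11381.
22³ = 10648 < 11381 ≤ 12167 = 23³, so L = 23.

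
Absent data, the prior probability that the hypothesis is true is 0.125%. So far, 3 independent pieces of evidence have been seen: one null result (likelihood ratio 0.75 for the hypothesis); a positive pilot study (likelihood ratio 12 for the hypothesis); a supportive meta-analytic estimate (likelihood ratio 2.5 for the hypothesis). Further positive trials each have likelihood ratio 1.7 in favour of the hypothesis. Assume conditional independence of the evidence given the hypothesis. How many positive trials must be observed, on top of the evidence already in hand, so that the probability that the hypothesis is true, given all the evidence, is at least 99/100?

Prior odds = 0.00125/0.99875 = 1/799.
Combined Bayes factor of the evidence already in hand = 0.75 × 12 × 2.5 = 22.5.
Odds after that evidence = (1/799) × 22.5 = 45/1598.
Target odds = 0.99/0.01 = 99.
Need 1.7ⁿ ≥ 99 ÷ (45/1598) = 3515.6.
1.7¹⁵ ≈2862.42 falls short of 3515.6 but 1.7¹⁶ ≈4866.12 reaches it, so n = 16.

16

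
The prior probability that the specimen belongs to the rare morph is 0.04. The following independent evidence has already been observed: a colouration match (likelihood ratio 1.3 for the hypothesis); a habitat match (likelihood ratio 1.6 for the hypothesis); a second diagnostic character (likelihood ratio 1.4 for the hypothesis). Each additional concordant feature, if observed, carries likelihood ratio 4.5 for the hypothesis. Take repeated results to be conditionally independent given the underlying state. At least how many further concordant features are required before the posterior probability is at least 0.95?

4

Prior odds = 0.04/0.96 = 1/24.
Combined Bayes factor of the evidence already in hand = 1.3 × 1.6 × 1.4 = 2.912.
Odds after that evidence = (1/24) × 2.912 = 91/750.
Target odds = 0.95/0.05 = 19.
Need 4.5ⁿ ≥ 19 ÷ (91/750) = 14250/91.
4.5³ = 91.125 falls short of 14250/91 but 4.5⁴ = 410.0625 reaches it, so n = 4.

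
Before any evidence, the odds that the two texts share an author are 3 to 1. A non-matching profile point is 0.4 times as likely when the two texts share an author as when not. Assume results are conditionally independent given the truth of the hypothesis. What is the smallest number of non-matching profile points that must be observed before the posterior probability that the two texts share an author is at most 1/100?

Prior odds = 3.
Likelihood ratio per non-matching profile point = 0.4.
Target odds: 0.01 ÷ 0.99 = 1/99.
Need 3 × 0.4ⁿ ≤ 1/99, i.e. 0.4ⁿ ≤ 1/297.
0.4⁶ = 64/15625 is still above 1/297 but 0.4⁷ = 128/78125 is at or below it, so n = 7.

7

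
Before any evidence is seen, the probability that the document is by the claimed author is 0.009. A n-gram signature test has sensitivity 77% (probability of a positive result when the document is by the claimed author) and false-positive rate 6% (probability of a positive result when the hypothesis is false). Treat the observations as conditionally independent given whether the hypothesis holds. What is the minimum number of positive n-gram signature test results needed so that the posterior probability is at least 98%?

4

Prior odds: 0.009 ÷ 0.991 = 9/991.
Likelihood ratio of a positive result = 0.77/0.06 = 77/6.
Target posterior odds = 0.98/0.02 = 49.
Need (9/991) × (77/6)ⁿ ≥ 49, i.e. (77/6)ⁿ ≥ 48559/9.
(77/6)³ = 456533/216 falls short of 48559/9 but (77/6)⁴ = 35153041/1296 reaches it, so n = 4.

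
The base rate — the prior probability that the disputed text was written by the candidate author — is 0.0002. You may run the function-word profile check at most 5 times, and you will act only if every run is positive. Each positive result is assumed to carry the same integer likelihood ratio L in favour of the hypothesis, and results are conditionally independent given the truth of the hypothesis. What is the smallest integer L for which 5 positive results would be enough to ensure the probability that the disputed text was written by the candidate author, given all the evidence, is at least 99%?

Prior odds = 0.0002/0.9998 = 1/4999.
Target odds = 0.99/0.01 = 99.
Need L⁵ ≥ 99 ÷ (1/4999) = 494901.
13⁵ = 371293 < 494901 ≤ 537824 = 14⁵, so L = 14.

14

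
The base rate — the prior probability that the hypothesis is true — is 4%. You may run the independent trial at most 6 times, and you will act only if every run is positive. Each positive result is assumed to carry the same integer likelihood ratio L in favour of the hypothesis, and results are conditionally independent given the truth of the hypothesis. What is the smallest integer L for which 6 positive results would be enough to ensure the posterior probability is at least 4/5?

3

Prior odds = 0.04/0.96 = 1/24.
Target odds = 0.8/0.2 = 4.
Need L⁶ ≥ 4 ÷ (1/24) = 96.
2⁶ = 64 < 96 ≤ 729 = 3⁶, so L = 3.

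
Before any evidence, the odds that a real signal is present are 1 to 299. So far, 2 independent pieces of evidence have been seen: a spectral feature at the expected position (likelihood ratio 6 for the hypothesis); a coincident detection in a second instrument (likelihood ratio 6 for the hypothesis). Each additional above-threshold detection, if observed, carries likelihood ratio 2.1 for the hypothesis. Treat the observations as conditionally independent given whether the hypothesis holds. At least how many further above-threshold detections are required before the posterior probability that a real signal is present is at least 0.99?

Prior odds = 1/299.
Combined Bayes factor of the evidence already in hand = 6 × 6 = 36.
Odds after that evidence = (1/299) × 36 = 36/299.
Target odds = 0.99/0.01 = 99.
Need 2.1ⁿ ≥ 99 ÷ (36/299) = 822.25.
2.1⁹ ≈794.28 falls short of 822.25 but 2.1¹⁰ ≈1667.99 reaches it, so n = 10.

10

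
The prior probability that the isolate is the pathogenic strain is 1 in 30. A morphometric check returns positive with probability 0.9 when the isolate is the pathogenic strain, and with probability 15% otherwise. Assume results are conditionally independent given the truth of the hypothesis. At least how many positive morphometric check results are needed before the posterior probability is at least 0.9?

Prior odds: (1/30) ÷ (29/30) = 1/29.
Likelihood ratio of a positive result = 0.9/0.15 = 6.
Target posterior odds = 0.9/0.1 = 9.
Require 6ⁿ ≥ 9 ÷ (1/29) = 261.
6³ = 216 falls short of 261 but 6⁴ = 1296 reaches it, so n = 4.

4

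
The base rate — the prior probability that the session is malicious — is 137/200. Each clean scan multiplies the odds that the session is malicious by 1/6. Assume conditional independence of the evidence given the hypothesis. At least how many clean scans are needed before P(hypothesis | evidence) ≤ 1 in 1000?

5

Prior odds = 0.685/0.315 = 137/63.
Likelihood ratio per clean scan = 1/6.
Target posterior odds = 0.001/0.999 = 1/999.
Require (1/6)ⁿ ≤ 1/999 ÷ (137/63) = 7/15207.
(1/6)⁴ = 1/1296 is still above 7/15207 but (1/6)⁵ = 1/7776 is at or below it, so n = 5.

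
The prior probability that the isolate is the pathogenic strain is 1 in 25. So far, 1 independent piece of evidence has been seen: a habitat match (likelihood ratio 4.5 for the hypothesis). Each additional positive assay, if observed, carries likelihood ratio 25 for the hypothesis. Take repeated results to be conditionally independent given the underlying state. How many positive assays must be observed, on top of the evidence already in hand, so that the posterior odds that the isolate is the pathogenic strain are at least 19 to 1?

Prior odds = 0.04/0.96 = 1/24.
Bayes factor of the evidence already in hand = 4.5.
Odds after that evidence = (1/24) × 4.5 = 0.1875.
Target odds = 19.
Need 25ⁿ ≥ 19 ÷ 0.1875 = 304/3.
25¹ = 25 falls short of 304/3 but 25² = 625 reaches it, so n = 2.

2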